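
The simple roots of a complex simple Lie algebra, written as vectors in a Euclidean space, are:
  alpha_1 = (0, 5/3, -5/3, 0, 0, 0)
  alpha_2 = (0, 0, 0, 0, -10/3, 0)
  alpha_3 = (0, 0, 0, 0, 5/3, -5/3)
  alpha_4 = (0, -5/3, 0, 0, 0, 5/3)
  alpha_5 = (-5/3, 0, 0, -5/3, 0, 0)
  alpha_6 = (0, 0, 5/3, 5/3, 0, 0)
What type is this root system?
C_6

Compute the Cartan integers a_ij = 2(alpha_i, alpha_j)/(alpha_j, alpha_j); the resulting 6x6 Cartan matrix is
[[2, 0, 0, -1, 0, -1], [0, 2, -2, 0, 0, 0], [0, -1, 2, -1, 0, 0], [-1, 0, -1, 2, 0, 0], [0, 0, 0, 0, 2, -1], [-1, 0, 0, 0, -1, 2]].
The roots have two lengths (squared-length ratio 2:1); the short ones are alpha_{1,3,4,5,6}. The associated Dynkin diagram is a chain of 6 nodes with a double edge at one end; the terminal node there is the unique long simple root (C_6), so the type is C_6 (the algebra sp(12)).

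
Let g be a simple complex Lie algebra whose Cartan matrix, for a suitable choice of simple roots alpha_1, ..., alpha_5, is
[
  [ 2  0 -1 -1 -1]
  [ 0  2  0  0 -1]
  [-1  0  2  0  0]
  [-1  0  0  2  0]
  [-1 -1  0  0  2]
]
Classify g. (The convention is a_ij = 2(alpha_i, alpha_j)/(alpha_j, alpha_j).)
D_5 (so(10))

The matrix has rank 5 with 2's on the diagonal. Reading the off-diagonal entries as Dynkin edges (a single edge where a_ij = a_ji = -1; a double or triple edge where a_ij * a_ji = 2 or 3), the diagram is a chain of 3 nodes with a fork of two nodes at one end (D_5). One simple-root ordering that puts it in standard form is (alpha_2, alpha_5, alpha_1, alpha_4, alpha_3). So the algebra is type D_5, i.e. so(10).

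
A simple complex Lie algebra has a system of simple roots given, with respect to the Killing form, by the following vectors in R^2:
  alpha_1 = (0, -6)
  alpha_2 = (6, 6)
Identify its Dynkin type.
Compute the Cartan integers a_ij = 2(alpha_i, alpha_j)/(alpha_j, alpha_j); the resulting 2x2 Cartan matrix is
[[2, -1], [-2, 2]].
The roots have two lengths (squared-length ratio 2:1); the short ones are alpha_{1}. The associated Dynkin diagram is a chain of 2 nodes with a double edge at one end; the terminal node there is the unique short simple root (B_2), so the type is B_2 (the algebra so(5)).

B_2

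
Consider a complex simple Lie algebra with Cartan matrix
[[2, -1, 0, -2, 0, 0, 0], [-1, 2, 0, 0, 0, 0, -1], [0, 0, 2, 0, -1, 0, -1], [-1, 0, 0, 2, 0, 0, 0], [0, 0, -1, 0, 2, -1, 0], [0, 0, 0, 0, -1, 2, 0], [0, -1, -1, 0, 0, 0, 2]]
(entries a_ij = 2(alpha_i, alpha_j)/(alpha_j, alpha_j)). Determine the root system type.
The matrix has rank 7 with 2's on the diagonal. Reading the off-diagonal entries as Dynkin edges (a single edge where a_ij = a_ji = -1; a double or triple edge where a_ij * a_ji = 2 or 3), the diagram is a chain of 7 nodes with a double edge at one end; the terminal node there is the unique short simple root (B_7). One simple-root ordering that puts it in standard form is (alpha_6, alpha_5, alpha_3, alpha_7, alpha_2, alpha_1, alpha_4). So the algebra is type B_7, i.e. so(15).

type B_7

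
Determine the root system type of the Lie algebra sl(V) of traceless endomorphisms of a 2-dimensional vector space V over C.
This is sl(2), which has dimension 2^2 - 1 = 3 and rank 2 - 1 = 1 (a Cartan subalgebra is the diagonal traceless matrices). In the classification of classical Lie algebras, the special linear algebra sl(n+1) has type A_n; here n = 1, so the Dynkin diagram is a chain of 1 nodes with single edges (A_1). Hence the type is A_1.

A_1 (sl(2))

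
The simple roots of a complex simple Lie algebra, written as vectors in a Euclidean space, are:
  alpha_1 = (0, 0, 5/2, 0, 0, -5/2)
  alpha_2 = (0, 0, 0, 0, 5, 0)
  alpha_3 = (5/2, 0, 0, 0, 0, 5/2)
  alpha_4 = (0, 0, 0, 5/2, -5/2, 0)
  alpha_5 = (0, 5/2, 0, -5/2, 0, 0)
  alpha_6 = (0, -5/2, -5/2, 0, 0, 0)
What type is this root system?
type C_6

Compute the Cartan integers a_ij = 2(alpha_i, alpha_j)/(alpha_j, alpha_j); the resulting 6x6 Cartan matrix is
[[2, 0, -1, 0, 0, -1], [0, 2, 0, -2, 0, 0], [-1, 0, 2, 0, 0, 0], [0, -1, 0, 2, -1, 0], [0, 0, 0, -1, 2, -1], [-1, 0, 0, 0, -1, 2]].
The roots have two lengths (squared-length ratio 2:1); the short ones are alpha_{1,3,4,5,6}. The associated Dynkin diagram is a chain of 6 nodes with a double edge at one end; the terminal node there is the unique long simple root (C_6), so the type is C_6 (the algebra sp(12)).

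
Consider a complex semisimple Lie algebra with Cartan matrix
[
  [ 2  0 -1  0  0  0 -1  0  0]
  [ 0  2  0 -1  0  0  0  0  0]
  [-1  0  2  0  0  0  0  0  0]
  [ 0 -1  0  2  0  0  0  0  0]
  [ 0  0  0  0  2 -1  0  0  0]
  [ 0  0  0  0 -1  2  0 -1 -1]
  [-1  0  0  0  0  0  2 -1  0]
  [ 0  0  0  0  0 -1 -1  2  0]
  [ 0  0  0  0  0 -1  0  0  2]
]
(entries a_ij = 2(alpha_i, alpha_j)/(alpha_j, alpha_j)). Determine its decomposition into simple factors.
A_2 ⊕ D_7

The diagram associated to this matrix has two connected components: the simple roots {alpha_2, alpha_4} form a chain of 2 nodes with single edges (A_2), and {alpha_1, alpha_3, alpha_5, alpha_6, alpha_7, alpha_8, alpha_9} form a chain of 5 nodes with a fork of two nodes at one end (D_7). A semisimple Lie algebra decomposes uniquely as the direct sum of simple ideals, one per connected component of its Dynkin diagram, so g ≅ A_2 ⊕ D_7 (dimension 8 + 91 = 99).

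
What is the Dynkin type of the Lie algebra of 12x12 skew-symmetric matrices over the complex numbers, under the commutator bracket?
type D_6

This is so(12) with 12 even, which has dimension 12(12-1)/2 = 66 and rank 12/2 = 6. In the classification of classical Lie algebras, the orthogonal algebra so(2n) in an even number of variables has type D_n; here n = 6, so the Dynkin diagram is a chain of 4 nodes with a fork of two nodes at one end (D_6). Hence the type is D_6.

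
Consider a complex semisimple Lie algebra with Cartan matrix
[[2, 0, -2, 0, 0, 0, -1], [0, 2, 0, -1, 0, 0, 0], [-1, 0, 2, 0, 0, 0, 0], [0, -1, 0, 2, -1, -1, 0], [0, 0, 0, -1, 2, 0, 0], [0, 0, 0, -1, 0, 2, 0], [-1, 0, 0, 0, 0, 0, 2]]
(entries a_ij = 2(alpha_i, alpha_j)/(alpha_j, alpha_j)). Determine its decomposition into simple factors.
type B_3 ⊕ type D_4

The diagram associated to this matrix has two connected components: the simple roots {alpha_1, alpha_3, alpha_7} form a chain of 3 nodes with a double edge at one end; the terminal node there is the unique short simple root (B_3), and {alpha_2, alpha_4, alpha_5, alpha_6} form a chain of 2 nodes with a fork of two nodes at one end (D_4). A semisimple Lie algebra decomposes uniquely as the direct sum of simple ideals, one per connected component of its Dynkin diagram, so g ≅ B_3 ⊕ D_4 (dimension 21 + 28 = 49).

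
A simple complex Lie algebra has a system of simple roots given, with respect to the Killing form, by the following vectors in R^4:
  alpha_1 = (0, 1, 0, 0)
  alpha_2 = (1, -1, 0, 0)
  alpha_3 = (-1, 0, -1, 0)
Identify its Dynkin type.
type B_3

Compute the Cartan integers a_ij = 2(alpha_i, alpha_j)/(alpha_j, alpha_j); the resulting 3x3 Cartan matrix is
[[2, -1, 0], [-2, 2, -1], [0, -1, 2]].
The roots have two lengths (squared-length ratio 2:1); the short ones are alpha_{1}. The associated Dynkin diagram is a chain of 3 nodes with a double edge at one end; the terminal node there is the unique short simple root (B_3), so the type is B_3 (the algebra so(7)).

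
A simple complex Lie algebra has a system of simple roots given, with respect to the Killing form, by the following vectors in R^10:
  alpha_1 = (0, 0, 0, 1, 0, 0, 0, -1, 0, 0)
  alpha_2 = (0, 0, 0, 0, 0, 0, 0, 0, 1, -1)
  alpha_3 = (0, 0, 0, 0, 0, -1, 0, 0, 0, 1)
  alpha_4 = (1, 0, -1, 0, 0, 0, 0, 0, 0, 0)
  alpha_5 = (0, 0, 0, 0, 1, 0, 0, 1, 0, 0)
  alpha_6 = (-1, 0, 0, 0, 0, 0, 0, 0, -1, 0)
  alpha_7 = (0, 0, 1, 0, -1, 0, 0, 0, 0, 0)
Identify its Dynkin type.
Compute the Cartan integers a_ij = 2(alpha_i, alpha_j)/(alpha_j, alpha_j); the resulting 7x7 Cartan matrix is
[[2, 0, 0, 0, -1, 0, 0], [0, 2, -1, 0, 0, -1, 0], [0, -1, 2, 0, 0, 0, 0], [0, 0, 0, 2, 0, -1, -1], [-1, 0, 0, 0, 2, 0, -1], [0, -1, 0, -1, 0, 2, 0], [0, 0, 0, -1, -1, 0, 2]].
All simple roots have the same length, so the diagram is simply laced. The associated Dynkin diagram is a chain of 7 nodes with single edges (A_7), so the type is A_7 (the algebra sl(8)).

A_7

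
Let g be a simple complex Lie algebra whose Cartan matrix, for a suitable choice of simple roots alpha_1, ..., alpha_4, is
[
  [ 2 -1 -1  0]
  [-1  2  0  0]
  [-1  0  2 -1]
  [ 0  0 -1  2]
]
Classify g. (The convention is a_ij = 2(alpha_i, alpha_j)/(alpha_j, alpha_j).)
A_4 (sl(5))

The matrix has rank 4 with 2's on the diagonal. Reading the off-diagonal entries as Dynkin edges (a single edge where a_ij = a_ji = -1; a double or triple edge where a_ij * a_ji = 2 or 3), the diagram is a chain of 4 nodes with single edges (A_4). One simple-root ordering that puts it in standard form is (alpha_4, alpha_3, alpha_1, alpha_2). So the algebra is type A_4, i.e. sl(5).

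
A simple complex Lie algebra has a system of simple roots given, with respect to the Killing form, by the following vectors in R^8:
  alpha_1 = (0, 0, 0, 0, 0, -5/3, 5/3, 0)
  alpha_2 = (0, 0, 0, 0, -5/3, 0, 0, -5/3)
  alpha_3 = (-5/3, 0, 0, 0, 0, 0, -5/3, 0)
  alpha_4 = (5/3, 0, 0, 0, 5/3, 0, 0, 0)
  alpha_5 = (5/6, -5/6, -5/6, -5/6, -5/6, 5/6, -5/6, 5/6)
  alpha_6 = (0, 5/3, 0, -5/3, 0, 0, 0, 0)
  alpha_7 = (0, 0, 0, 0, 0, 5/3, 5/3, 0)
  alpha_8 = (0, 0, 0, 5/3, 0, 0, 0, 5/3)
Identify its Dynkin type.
type E_8

Compute the Cartan integers a_ij = 2(alpha_i, alpha_j)/(alpha_j, alpha_j); the resulting 8x8 Cartan matrix is
[[2, 0, -1, 0, -1, 0, 0, 0], [0, 2, 0, -1, 0, 0, 0, -1], [-1, 0, 2, -1, 0, 0, -1, 0], [0, -1, -1, 2, 0, 0, 0, 0], [-1, 0, 0, 0, 2, 0, 0, 0], [0, 0, 0, 0, 0, 2, 0, -1], [0, 0, -1, 0, 0, 0, 2, 0], [0, -1, 0, 0, 0, -1, 0, 2]].
All simple roots have the same length, so the diagram is simply laced. The associated Dynkin diagram is a chain of 7 nodes with one extra node attached to the third node from one end (E_8), so the type is E_8.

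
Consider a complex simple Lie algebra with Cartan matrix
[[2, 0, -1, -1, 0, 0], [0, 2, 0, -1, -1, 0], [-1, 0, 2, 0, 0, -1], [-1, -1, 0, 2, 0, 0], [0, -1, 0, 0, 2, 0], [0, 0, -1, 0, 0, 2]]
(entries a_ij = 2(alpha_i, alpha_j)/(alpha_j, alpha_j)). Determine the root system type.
The matrix has rank 6 with 2's on the diagonal. Reading the off-diagonal entries as Dynkin edges (a single edge where a_ij = a_ji = -1; a double or triple edge where a_ij * a_ji = 2 or 3), the diagram is a chain of 6 nodes with single edges (A_6). One simple-root ordering that puts it in standard form is (alpha_5, alpha_2, alpha_4, alpha_1, alpha_3, alpha_6). So the algebra is type A_6, i.e. sl(7).

A_6 (sl(7))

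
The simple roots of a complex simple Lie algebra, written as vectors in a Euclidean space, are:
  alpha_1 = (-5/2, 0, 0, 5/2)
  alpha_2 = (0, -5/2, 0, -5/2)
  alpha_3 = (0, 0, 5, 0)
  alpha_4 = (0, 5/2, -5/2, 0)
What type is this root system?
Compute the Cartan integers a_ij = 2(alpha_i, alpha_j)/(alpha_j, alpha_j); the resulting 4x4 Cartan matrix is
[[2, -1, 0, 0], [-1, 2, 0, -1], [0, 0, 2, -2], [0, -1, -1, 2]].
The roots have two lengths (squared-length ratio 2:1); the short ones are alpha_{1,2,4}. The associated Dynkin diagram is a chain of 4 nodes with a double edge at one end; the terminal node there is the unique long simple root (C_4), so the type is C_4 (the algebra sp(8)).

C_4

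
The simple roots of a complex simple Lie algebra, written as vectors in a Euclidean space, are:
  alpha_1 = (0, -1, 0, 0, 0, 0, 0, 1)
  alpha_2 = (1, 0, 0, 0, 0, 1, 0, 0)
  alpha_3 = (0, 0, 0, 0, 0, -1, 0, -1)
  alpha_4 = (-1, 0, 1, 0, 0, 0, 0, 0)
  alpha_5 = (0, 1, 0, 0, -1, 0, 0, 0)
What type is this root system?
A_5 (sl(6))

Compute the Cartan integers a_ij = 2(alpha_i, alpha_j)/(alpha_j, alpha_j); the resulting 5x5 Cartan matrix is
[[2, 0, -1, 0, -1], [0, 2, -1, -1, 0], [-1, -1, 2, 0, 0], [0, -1, 0, 2, 0], [-1, 0, 0, 0, 2]].
All simple roots have the same length, so the diagram is simply laced. The associated Dynkin diagram is a chain of 5 nodes with single edges (A_5), so the type is A_5 (the algebra sl(6)).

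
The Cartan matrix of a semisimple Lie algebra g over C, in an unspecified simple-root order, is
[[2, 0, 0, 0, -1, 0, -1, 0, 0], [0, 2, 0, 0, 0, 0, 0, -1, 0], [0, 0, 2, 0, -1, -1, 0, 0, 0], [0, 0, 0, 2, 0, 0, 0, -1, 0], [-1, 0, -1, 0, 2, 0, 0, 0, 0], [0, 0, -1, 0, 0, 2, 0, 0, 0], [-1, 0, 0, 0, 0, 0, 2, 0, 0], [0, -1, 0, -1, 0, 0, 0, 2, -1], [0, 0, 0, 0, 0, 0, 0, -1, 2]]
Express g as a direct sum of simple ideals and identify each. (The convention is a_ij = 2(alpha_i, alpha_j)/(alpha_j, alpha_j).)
The diagram associated to this matrix has two connected components: the simple roots {alpha_1, alpha_3, alpha_5, alpha_6, alpha_7} form a chain of 5 nodes with single edges (A_5), and {alpha_2, alpha_4, alpha_8, alpha_9} form a chain of 2 nodes with a fork of two nodes at one end (D_4). A semisimple Lie algebra decomposes uniquely as the direct sum of simple ideals, one per connected component of its Dynkin diagram, so g ≅ A_5 ⊕ D_4 (dimension 35 + 28 = 63).

A5 + D4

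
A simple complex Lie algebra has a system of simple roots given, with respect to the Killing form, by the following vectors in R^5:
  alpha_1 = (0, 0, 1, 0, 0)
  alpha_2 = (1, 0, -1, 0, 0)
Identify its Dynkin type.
B2

Compute the Cartan integers a_ij = 2(alpha_i, alpha_j)/(alpha_j, alpha_j); the resulting 2x2 Cartan matrix is
[[2, -1], [-2, 2]].
The roots have two lengths (squared-length ratio 2:1); the short ones are alpha_{1}. The associated Dynkin diagram is a chain of 2 nodes with a double edge at one end; the terminal node there is the unique short simple root (B_2), so the type is B_2 (the algebra so(5)).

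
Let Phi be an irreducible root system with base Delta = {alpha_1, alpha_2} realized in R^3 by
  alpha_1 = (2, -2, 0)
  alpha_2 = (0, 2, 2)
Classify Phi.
Compute the Cartan integers a_ij = 2(alpha_i, alpha_j)/(alpha_j, alpha_j); the resulting 2x2 Cartan matrix is
[[2, -1], [-1, 2]].
All simple roots have the same length, so the diagram is simply laced. The associated Dynkin diagram is a chain of 2 nodes with single edges (A_2), so the type is A_2 (the algebra sl(3)).

A_2 (sl(3))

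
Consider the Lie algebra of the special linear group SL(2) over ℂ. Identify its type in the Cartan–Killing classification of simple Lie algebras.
type A_1

This is sl(2), which has dimension 2^2 - 1 = 3 and rank 2 - 1 = 1 (a Cartan subalgebra is the diagonal traceless matrices). In the classification of classical Lie algebras, the special linear algebra sl(n+1) has type A_n; here n = 1, so the Dynkin diagram is a chain of 1 nodes with single edges (A_1). Hence the type is A_1.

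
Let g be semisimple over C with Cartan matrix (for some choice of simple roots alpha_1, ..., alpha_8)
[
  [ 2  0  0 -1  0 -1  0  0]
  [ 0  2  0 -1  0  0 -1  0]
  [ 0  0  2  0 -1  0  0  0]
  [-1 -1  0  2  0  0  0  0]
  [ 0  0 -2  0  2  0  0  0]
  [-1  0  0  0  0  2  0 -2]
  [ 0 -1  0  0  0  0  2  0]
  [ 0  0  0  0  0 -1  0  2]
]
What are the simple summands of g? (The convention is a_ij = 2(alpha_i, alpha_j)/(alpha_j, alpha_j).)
B2 ⊕ B6

The diagram associated to this matrix has two connected components: the simple roots {alpha_3, alpha_5} form a chain of 2 nodes with a double edge at one end; the terminal node there is the unique short simple root (B_2), and {alpha_1, alpha_2, alpha_4, alpha_6, alpha_7, alpha_8} form a chain of 6 nodes with a double edge at one end; the terminal node there is the unique short simple root (B_6). A semisimple Lie algebra decomposes uniquely as the direct sum of simple ideals, one per connected component of its Dynkin diagram, so g ≅ B_2 ⊕ B_6 (dimension 10 + 78 = 88).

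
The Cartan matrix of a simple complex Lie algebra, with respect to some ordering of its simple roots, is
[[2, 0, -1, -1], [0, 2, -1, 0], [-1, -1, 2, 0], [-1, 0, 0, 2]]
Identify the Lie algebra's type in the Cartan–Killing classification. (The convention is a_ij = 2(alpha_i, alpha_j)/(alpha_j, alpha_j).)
The matrix has rank 4 with 2's on the diagonal. Reading the off-diagonal entries as Dynkin edges (a single edge where a_ij = a_ji = -1; a double or triple edge where a_ij * a_ji = 2 or 3), the diagram is a chain of 4 nodes with single edges (A_4). One simple-root ordering that puts it in standard form is (alpha_4, alpha_1, alpha_3, alpha_2). So the algebra is type A_4, i.e. sl(5).

A_4 (sl(5))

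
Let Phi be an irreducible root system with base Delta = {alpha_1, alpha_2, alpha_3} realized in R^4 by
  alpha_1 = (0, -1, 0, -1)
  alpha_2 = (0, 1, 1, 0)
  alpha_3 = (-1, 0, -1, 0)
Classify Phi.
A_3 (sl(4))

Compute the Cartan integers a_ij = 2(alpha_i, alpha_j)/(alpha_j, alpha_j); the resulting 3x3 Cartan matrix is
[[2, -1, 0], [-1, 2, -1], [0, -1, 2]].
All simple roots have the same length, so the diagram is simply laced. The associated Dynkin diagram is a chain of 3 nodes with single edges (A_3), so the type is A_3 (the algebra sl(4)).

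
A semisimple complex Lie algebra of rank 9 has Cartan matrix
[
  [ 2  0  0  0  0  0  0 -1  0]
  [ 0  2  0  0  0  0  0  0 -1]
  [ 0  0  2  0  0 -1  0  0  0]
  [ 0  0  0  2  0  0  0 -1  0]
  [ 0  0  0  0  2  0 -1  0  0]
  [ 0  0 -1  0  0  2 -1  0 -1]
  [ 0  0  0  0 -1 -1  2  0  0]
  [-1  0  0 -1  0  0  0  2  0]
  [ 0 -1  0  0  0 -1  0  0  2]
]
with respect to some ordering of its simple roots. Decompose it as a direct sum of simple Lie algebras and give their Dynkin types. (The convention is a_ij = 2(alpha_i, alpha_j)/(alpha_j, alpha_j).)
The diagram associated to this matrix has two connected components: the simple roots {alpha_1, alpha_4, alpha_8} form a chain of 3 nodes with single edges (A_3), and {alpha_2, alpha_3, alpha_5, alpha_6, alpha_7, alpha_9} form a chain of 5 nodes with one extra node attached to the third node from one end (E_6). A semisimple Lie algebra decomposes uniquely as the direct sum of simple ideals, one per connected component of its Dynkin diagram, so g ≅ A_3 ⊕ E_6 (dimension 15 + 78 = 93).

A_3 (sl(4)) ⊕ E_6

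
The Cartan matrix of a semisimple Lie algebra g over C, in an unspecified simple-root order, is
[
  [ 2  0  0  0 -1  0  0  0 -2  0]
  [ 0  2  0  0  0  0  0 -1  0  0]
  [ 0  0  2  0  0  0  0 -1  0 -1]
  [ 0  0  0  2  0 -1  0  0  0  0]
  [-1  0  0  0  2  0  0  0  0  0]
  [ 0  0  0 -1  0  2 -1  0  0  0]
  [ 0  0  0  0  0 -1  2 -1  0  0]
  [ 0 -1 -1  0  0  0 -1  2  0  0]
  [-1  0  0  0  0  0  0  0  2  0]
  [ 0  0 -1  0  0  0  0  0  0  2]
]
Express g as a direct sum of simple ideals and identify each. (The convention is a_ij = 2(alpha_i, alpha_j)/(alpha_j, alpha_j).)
The diagram associated to this matrix has two connected components: the simple roots {alpha_1, alpha_5, alpha_9} form a chain of 3 nodes with a double edge at one end; the terminal node there is the unique short simple root (B_3), and {alpha_2, alpha_3, alpha_4, alpha_6, alpha_7, alpha_8, alpha_10} form a chain of 6 nodes with one extra node attached to the third node from one end (E_7). A semisimple Lie algebra decomposes uniquely as the direct sum of simple ideals, one per connected component of its Dynkin diagram, so g ≅ B_3 ⊕ E_7 (dimension 21 + 133 = 154).

B3 + E7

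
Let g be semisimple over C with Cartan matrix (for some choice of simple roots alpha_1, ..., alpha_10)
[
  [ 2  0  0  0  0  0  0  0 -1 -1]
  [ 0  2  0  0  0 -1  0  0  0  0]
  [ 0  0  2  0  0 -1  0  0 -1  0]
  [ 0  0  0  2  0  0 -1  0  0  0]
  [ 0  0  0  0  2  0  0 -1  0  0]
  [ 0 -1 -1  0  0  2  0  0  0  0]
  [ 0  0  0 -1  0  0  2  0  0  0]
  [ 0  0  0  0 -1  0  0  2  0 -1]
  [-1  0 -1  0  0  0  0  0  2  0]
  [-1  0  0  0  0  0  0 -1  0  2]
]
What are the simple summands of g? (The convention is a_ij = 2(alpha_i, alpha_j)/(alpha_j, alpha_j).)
The diagram associated to this matrix has two connected components: the simple roots {alpha_4, alpha_7} form a chain of 2 nodes with single edges (A_2), and {alpha_1, alpha_2, alpha_3, alpha_5, alpha_6, alpha_8, alpha_9, alpha_10} form a chain of 8 nodes with single edges (A_8). A semisimple Lie algebra decomposes uniquely as the direct sum of simple ideals, one per connected component of its Dynkin diagram, so g ≅ A_2 ⊕ A_8 (dimension 8 + 80 = 88).

A_2 ⊕ A_8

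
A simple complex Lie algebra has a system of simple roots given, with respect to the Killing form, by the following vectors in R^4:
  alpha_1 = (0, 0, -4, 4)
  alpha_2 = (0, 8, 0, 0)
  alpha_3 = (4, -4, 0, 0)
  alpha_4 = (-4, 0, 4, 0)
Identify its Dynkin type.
C_4

Compute the Cartan integers a_ij = 2(alpha_i, alpha_j)/(alpha_j, alpha_j); the resulting 4x4 Cartan matrix is
[[2, 0, 0, -1], [0, 2, -2, 0], [0, -1, 2, -1], [-1, 0, -1, 2]].
The roots have two lengths (squared-length ratio 2:1); the short ones are alpha_{1,3,4}. The associated Dynkin diagram is a chain of 4 nodes with a double edge at one end; the terminal node there is the unique long simple root (C_4), so the type is C_4 (the algebra sp(8)).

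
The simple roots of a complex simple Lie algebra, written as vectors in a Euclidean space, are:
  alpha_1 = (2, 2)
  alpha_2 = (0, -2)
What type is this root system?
Compute the Cartan integers a_ij = 2(alpha_i, alpha_j)/(alpha_j, alpha_j); the resulting 2x2 Cartan matrix is
[[2, -2], [-1, 2]].
The roots have two lengths (squared-length ratio 2:1); the short ones are alpha_{2}. The associated Dynkin diagram is a chain of 2 nodes with a double edge at one end; the terminal node there is the unique short simple root (B_2), so the type is B_2 (the algebra so(5)).

B_2 (so(5))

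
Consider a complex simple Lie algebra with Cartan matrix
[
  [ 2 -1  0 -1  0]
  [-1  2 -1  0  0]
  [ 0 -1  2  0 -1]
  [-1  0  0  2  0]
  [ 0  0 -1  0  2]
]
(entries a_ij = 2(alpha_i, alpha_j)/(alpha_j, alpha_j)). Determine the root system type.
A_5

The matrix has rank 5 with 2's on the diagonal. Reading the off-diagonal entries as Dynkin edges (a single edge where a_ij = a_ji = -1; a double or triple edge where a_ij * a_ji = 2 or 3), the diagram is a chain of 5 nodes with single edges (A_5). One simple-root ordering that puts it in standard form is (alpha_5, alpha_3, alpha_2, alpha_1, alpha_4). So the algebra is type A_5, i.e. sl(6).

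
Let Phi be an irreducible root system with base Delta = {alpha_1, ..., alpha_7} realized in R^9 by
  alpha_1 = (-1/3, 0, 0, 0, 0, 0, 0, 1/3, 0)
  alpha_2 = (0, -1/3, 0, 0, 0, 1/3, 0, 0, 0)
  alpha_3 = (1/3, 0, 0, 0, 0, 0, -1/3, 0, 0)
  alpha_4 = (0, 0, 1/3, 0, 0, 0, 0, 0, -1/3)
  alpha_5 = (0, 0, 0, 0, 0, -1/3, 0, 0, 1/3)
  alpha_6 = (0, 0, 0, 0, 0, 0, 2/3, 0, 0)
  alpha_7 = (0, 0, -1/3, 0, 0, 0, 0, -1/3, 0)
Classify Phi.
C_7 (sp(14))

Compute the Cartan integers a_ij = 2(alpha_i, alpha_j)/(alpha_j, alpha_j); the resulting 7x7 Cartan matrix is
[[2, 0, -1, 0, 0, 0, -1], [0, 2, 0, 0, -1, 0, 0], [-1, 0, 2, 0, 0, -1, 0], [0, 0, 0, 2, -1, 0, -1], [0, -1, 0, -1, 2, 0, 0], [0, 0, -2, 0, 0, 2, 0], [-1, 0, 0, -1, 0, 0, 2]].
The roots have two lengths (squared-length ratio 2:1); the short ones are alpha_{1,2,3,4,5,7}. The associated Dynkin diagram is a chain of 7 nodes with a double edge at one end; the terminal node there is the unique long simple root (C_7), so the type is C_7 (the algebra sp(14)).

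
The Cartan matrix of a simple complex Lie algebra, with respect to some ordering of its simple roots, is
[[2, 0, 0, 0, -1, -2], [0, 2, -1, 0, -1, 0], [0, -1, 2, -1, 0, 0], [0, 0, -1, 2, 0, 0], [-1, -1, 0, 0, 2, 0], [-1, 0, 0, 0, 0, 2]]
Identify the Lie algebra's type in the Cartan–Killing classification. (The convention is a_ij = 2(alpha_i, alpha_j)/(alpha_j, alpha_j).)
The matrix has rank 6 with 2's on the diagonal. Reading the off-diagonal entries as Dynkin edges (a single edge where a_ij = a_ji = -1; a double or triple edge where a_ij * a_ji = 2 or 3), the diagram is a chain of 6 nodes with a double edge at one end; the terminal node there is the unique short simple root (B_6). One simple-root ordering that puts it in standard form is (alpha_4, alpha_3, alpha_2, alpha_5, alpha_1, alpha_6). So the algebra is type B_6, i.e. so(13).

B6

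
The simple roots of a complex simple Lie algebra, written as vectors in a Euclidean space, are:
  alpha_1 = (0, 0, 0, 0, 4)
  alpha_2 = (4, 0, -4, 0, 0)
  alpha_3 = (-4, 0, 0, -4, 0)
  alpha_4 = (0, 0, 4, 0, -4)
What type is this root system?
type B_4

Compute the Cartan integers a_ij = 2(alpha_i, alpha_j)/(alpha_j, alpha_j); the resulting 4x4 Cartan matrix is
[[2, 0, 0, -1], [0, 2, -1, -1], [0, -1, 2, 0], [-2, -1, 0, 2]].
The roots have two lengths (squared-length ratio 2:1); the short ones are alpha_{1}. The associated Dynkin diagram is a chain of 4 nodes with a double edge at one end; the terminal node there is the unique short simple root (B_4), so the type is B_4 (the algebra so(9)).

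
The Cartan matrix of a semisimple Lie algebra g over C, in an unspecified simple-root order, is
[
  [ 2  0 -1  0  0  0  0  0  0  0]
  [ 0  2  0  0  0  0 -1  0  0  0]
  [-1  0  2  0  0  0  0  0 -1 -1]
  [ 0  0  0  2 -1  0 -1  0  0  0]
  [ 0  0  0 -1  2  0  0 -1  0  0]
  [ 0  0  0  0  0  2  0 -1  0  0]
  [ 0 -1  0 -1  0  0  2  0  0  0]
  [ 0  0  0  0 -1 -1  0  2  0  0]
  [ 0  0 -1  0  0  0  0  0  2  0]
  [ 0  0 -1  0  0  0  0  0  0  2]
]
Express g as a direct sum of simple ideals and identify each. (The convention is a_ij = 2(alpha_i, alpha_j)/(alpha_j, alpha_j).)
The diagram associated to this matrix has two connected components: the simple roots {alpha_2, alpha_4, alpha_5, alpha_6, alpha_7, alpha_8} form a chain of 6 nodes with single edges (A_6), and {alpha_1, alpha_3, alpha_9, alpha_10} form a chain of 2 nodes with a fork of two nodes at one end (D_4). A semisimple Lie algebra decomposes uniquely as the direct sum of simple ideals, one per connected component of its Dynkin diagram, so g ≅ A_6 ⊕ D_4 (dimension 48 + 28 = 76).

A_6 + D_4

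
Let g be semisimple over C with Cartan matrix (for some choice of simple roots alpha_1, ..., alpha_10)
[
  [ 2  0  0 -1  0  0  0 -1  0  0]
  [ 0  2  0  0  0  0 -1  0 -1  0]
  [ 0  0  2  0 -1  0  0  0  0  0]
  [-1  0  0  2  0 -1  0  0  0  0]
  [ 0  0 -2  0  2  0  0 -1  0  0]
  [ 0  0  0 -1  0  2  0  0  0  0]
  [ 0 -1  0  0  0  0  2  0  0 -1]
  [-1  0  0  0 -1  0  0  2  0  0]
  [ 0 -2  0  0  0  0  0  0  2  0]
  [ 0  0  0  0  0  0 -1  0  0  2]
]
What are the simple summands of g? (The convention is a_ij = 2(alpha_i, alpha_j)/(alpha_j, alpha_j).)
The diagram associated to this matrix has two connected components: the simple roots {alpha_1, alpha_3, alpha_4, alpha_5, alpha_6, alpha_8} form a chain of 6 nodes with a double edge at one end; the terminal node there is the unique short simple root (B_6), and {alpha_2, alpha_7, alpha_9, alpha_10} form a chain of 4 nodes with a double edge at one end; the terminal node there is the unique long simple root (C_4). A semisimple Lie algebra decomposes uniquely as the direct sum of simple ideals, one per connected component of its Dynkin diagram, so g ≅ B_6 ⊕ C_4 (dimension 78 + 36 = 114).

B6 + C4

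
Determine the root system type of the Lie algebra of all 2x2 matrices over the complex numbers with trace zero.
A_1

This is sl(2), which has dimension 2^2 - 1 = 3 and rank 2 - 1 = 1 (a Cartan subalgebra is the diagonal traceless matrices). In the classification of classical Lie algebras, the special linear algebra sl(n+1) has type A_n; here n = 1, so the Dynkin diagram is a chain of 1 nodes with single edges (A_1). Hence the type is A_1.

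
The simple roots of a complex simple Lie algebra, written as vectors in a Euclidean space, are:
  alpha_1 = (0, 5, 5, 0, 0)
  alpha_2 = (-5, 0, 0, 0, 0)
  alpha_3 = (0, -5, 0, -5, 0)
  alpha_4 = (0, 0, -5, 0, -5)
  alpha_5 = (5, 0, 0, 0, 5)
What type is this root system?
Compute the Cartan integers a_ij = 2(alpha_i, alpha_j)/(alpha_j, alpha_j); the resulting 5x5 Cartan matrix is
[[2, 0, -1, -1, 0], [0, 2, 0, 0, -1], [-1, 0, 2, 0, 0], [-1, 0, 0, 2, -1], [0, -2, 0, -1, 2]].
The roots have two lengths (squared-length ratio 2:1); the short ones are alpha_{2}. The associated Dynkin diagram is a chain of 5 nodes with a double edge at one end; the terminal node there is the unique short simple root (B_5), so the type is B_5 (the algebra so(11)).

B5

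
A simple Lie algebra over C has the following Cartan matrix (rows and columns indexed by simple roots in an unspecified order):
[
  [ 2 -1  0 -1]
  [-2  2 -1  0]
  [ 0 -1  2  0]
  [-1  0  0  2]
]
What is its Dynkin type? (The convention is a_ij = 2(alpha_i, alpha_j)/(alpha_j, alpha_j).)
type F_4

The matrix has rank 4 with 2's on the diagonal. Reading the off-diagonal entries as Dynkin edges (a single edge where a_ij = a_ji = -1; a double or triple edge where a_ij * a_ji = 2 or 3), the diagram is a chain of 4 nodes with a double edge between the middle two (F_4). One simple-root ordering that puts it in standard form is (alpha_3, alpha_2, alpha_1, alpha_4). So the algebra is type F_4.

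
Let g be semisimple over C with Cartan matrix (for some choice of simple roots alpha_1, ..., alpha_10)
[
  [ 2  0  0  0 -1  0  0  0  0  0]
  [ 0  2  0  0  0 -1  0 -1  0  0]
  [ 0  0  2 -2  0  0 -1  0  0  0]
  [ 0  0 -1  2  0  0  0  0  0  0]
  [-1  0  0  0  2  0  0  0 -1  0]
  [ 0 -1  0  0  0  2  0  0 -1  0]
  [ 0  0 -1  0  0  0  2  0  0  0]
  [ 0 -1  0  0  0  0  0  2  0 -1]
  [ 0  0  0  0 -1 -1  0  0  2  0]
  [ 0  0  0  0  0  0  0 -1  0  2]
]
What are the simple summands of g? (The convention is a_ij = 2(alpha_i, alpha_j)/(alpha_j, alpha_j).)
The diagram associated to this matrix has two connected components: the simple roots {alpha_1, alpha_2, alpha_5, alpha_6, alpha_8, alpha_9, alpha_10} form a chain of 7 nodes with single edges (A_7), and {alpha_3, alpha_4, alpha_7} form a chain of 3 nodes with a double edge at one end; the terminal node there is the unique short simple root (B_3). A semisimple Lie algebra decomposes uniquely as the direct sum of simple ideals, one per connected component of its Dynkin diagram, so g ≅ A_7 ⊕ B_3 (dimension 63 + 21 = 84).

A_7 + B_3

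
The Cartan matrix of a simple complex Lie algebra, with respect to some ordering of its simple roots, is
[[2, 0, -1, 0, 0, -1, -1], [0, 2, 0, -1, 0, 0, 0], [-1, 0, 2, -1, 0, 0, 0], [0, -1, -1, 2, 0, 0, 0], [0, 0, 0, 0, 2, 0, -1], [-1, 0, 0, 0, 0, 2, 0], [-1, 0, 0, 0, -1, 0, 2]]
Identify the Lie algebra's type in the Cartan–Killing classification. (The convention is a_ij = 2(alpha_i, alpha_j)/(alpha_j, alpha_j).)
E_7

The matrix has rank 7 with 2's on the diagonal. Reading the off-diagonal entries as Dynkin edges (a single edge where a_ij = a_ji = -1; a double or triple edge where a_ij * a_ji = 2 or 3), the diagram is a chain of 6 nodes with one extra node attached to the third node from one end (E_7). One simple-root ordering that puts it in standard form is (alpha_5, alpha_6, alpha_7, alpha_1, alpha_3, alpha_4, alpha_2). So the algebra is type E_7.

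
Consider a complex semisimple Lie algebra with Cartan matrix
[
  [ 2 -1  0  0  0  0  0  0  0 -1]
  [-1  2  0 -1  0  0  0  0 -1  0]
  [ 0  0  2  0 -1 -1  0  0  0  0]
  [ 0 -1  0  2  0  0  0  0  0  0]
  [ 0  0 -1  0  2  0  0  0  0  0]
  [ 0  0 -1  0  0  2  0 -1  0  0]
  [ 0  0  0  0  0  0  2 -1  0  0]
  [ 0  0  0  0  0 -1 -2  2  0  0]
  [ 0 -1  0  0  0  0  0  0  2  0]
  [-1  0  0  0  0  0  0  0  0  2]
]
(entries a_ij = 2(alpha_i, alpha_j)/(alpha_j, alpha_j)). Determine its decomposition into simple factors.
type B_5 ⊕ type D_5

The diagram associated to this matrix has two connected components: the simple roots {alpha_3, alpha_5, alpha_6, alpha_7, alpha_8} form a chain of 5 nodes with a double edge at one end; the terminal node there is the unique short simple root (B_5), and {alpha_1, alpha_2, alpha_4, alpha_9, alpha_10} form a chain of 3 nodes with a fork of two nodes at one end (D_5). A semisimple Lie algebra decomposes uniquely as the direct sum of simple ideals, one per connected component of its Dynkin diagram, so g ≅ B_5 ⊕ D_5 (dimension 55 + 45 = 100).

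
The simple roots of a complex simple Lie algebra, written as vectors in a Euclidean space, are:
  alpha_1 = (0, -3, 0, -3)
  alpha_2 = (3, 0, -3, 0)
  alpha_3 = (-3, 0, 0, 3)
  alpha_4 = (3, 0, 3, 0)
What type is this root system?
Compute the Cartan integers a_ij = 2(alpha_i, alpha_j)/(alpha_j, alpha_j); the resulting 4x4 Cartan matrix is
[[2, 0, -1, 0], [0, 2, -1, 0], [-1, -1, 2, -1], [0, 0, -1, 2]].
All simple roots have the same length, so the diagram is simply laced. The associated Dynkin diagram is a chain of 2 nodes with a fork of two nodes at one end (D_4), so the type is D_4 (the algebra so(8)).

D_4 (so(8))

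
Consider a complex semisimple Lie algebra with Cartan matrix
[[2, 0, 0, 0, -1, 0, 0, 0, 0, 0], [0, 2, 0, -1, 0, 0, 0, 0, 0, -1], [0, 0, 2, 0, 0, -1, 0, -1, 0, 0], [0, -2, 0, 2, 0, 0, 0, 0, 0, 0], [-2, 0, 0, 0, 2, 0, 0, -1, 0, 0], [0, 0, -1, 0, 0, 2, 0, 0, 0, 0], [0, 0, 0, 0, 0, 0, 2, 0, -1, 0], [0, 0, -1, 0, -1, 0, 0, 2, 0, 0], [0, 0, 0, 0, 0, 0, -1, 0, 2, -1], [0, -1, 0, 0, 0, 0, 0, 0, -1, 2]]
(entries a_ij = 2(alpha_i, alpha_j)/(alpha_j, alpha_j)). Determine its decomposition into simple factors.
type B_5 + type C_5

The diagram associated to this matrix has two connected components: the simple roots {alpha_1, alpha_3, alpha_5, alpha_6, alpha_8} form a chain of 5 nodes with a double edge at one end; the terminal node there is the unique short simple root (B_5), and {alpha_2, alpha_4, alpha_7, alpha_9, alpha_10} form a chain of 5 nodes with a double edge at one end; the terminal node there is the unique long simple root (C_5). A semisimple Lie algebra decomposes uniquely as the direct sum of simple ideals, one per connected component of its Dynkin diagram, so g ≅ B_5 ⊕ C_5 (dimension 55 + 55 = 110).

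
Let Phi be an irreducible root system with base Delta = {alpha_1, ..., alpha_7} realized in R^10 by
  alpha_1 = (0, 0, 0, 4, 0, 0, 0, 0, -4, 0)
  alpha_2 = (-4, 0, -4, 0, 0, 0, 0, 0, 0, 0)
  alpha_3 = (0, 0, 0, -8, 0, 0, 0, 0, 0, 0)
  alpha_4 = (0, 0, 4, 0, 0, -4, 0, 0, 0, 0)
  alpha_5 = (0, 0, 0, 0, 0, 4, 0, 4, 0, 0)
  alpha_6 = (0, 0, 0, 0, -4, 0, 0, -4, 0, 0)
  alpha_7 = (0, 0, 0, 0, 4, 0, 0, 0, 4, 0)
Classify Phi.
type C_7

Compute the Cartan integers a_ij = 2(alpha_i, alpha_j)/(alpha_j, alpha_j); the resulting 7x7 Cartan matrix is
[[2, 0, -1, 0, 0, 0, -1], [0, 2, 0, -1, 0, 0, 0], [-2, 0, 2, 0, 0, 0, 0], [0, -1, 0, 2, -1, 0, 0], [0, 0, 0, -1, 2, -1, 0], [0, 0, 0, 0, -1, 2, -1], [-1, 0, 0, 0, 0, -1, 2]].
The roots have two lengths (squared-length ratio 2:1); the short ones are alpha_{1,2,4,5,6,7}. The associated Dynkin diagram is a chain of 7 nodes with a double edge at one end; the terminal node there is the unique long simple root (C_7), so the type is C_7 (the algebra sp(14)).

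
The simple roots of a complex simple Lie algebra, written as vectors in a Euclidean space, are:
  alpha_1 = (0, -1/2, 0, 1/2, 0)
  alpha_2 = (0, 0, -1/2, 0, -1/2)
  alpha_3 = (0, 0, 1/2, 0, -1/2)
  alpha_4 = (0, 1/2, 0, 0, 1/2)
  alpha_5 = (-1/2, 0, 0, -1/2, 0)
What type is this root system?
Compute the Cartan integers a_ij = 2(alpha_i, alpha_j)/(alpha_j, alpha_j); the resulting 5x5 Cartan matrix is
[[2, 0, 0, -1, -1], [0, 2, 0, -1, 0], [0, 0, 2, -1, 0], [-1, -1, -1, 2, 0], [-1, 0, 0, 0, 2]].
All simple roots have the same length, so the diagram is simply laced. The associated Dynkin diagram is a chain of 3 nodes with a fork of two nodes at one end (D_5), so the type is D_5 (the algebra so(10)).

D_5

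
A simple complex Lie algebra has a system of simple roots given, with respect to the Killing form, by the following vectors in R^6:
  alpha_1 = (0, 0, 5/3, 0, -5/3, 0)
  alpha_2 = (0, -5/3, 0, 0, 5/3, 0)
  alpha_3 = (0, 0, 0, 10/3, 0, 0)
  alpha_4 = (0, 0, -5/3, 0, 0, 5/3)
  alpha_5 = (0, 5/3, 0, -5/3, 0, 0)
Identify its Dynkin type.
type C_5

Compute the Cartan integers a_ij = 2(alpha_i, alpha_j)/(alpha_j, alpha_j); the resulting 5x5 Cartan matrix is
[[2, -1, 0, -1, 0], [-1, 2, 0, 0, -1], [0, 0, 2, 0, -2], [-1, 0, 0, 2, 0], [0, -1, -1, 0, 2]].
The roots have two lengths (squared-length ratio 2:1); the short ones are alpha_{1,2,4,5}. The associated Dynkin diagram is a chain of 5 nodes with a double edge at one end; the terminal node there is the unique long simple root (C_5), so the type is C_5 (the algebra sp(10)).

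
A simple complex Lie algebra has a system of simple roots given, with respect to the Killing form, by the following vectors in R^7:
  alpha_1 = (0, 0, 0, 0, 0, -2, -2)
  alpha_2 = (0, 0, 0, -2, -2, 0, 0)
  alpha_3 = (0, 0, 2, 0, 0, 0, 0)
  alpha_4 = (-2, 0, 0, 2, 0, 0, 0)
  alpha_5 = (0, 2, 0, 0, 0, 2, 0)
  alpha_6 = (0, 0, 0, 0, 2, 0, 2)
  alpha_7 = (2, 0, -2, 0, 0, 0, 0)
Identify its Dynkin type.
B_7 (so(15))

Compute the Cartan integers a_ij = 2(alpha_i, alpha_j)/(alpha_j, alpha_j); the resulting 7x7 Cartan matrix is
[[2, 0, 0, 0, -1, -1, 0], [0, 2, 0, -1, 0, -1, 0], [0, 0, 2, 0, 0, 0, -1], [0, -1, 0, 2, 0, 0, -1], [-1, 0, 0, 0, 2, 0, 0], [-1, -1, 0, 0, 0, 2, 0], [0, 0, -2, -1, 0, 0, 2]].
The roots have two lengths (squared-length ratio 2:1); the short ones are alpha_{3}. The associated Dynkin diagram is a chain of 7 nodes with a double edge at one end; the terminal node there is the unique short simple root (B_7), so the type is B_7 (the algebra so(15)).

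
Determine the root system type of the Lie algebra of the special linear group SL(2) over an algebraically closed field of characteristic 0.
This is sl(2), which has dimension 2^2 - 1 = 3 and rank 2 - 1 = 1 (a Cartan subalgebra is the diagonal traceless matrices). In the classification of classical Lie algebras, the special linear algebra sl(n+1) has type A_n; here n = 1, so the Dynkin diagram is a chain of 1 nodes with single edges (A_1). Hence the type is A_1.

A_1 (sl(2))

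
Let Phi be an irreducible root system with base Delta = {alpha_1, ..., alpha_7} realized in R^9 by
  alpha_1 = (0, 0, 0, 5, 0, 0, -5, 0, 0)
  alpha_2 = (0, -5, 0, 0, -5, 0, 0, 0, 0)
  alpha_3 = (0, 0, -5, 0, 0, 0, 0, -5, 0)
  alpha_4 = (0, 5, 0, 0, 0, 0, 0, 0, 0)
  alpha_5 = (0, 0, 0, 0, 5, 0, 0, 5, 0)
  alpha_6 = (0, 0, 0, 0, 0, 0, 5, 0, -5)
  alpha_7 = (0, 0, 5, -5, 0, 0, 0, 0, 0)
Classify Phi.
Compute the Cartan integers a_ij = 2(alpha_i, alpha_j)/(alpha_j, alpha_j); the resulting 7x7 Cartan matrix is
[[2, 0, 0, 0, 0, -1, -1], [0, 2, 0, -2, -1, 0, 0], [0, 0, 2, 0, -1, 0, -1], [0, -1, 0, 2, 0, 0, 0], [0, -1, -1, 0, 2, 0, 0], [-1, 0, 0, 0, 0, 2, 0], [-1, 0, -1, 0, 0, 0, 2]].
The roots have two lengths (squared-length ratio 2:1); the short ones are alpha_{4}. The associated Dynkin diagram is a chain of 7 nodes with a double edge at one end; the terminal node there is the unique short simple root (B_7), so the type is B_7 (the algebra so(15)).

B_7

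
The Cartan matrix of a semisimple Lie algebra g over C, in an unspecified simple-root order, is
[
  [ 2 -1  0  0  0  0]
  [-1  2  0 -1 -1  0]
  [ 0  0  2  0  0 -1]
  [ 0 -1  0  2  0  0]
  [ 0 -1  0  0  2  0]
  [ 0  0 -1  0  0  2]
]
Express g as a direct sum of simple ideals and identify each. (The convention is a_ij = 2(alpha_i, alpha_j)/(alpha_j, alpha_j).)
A2 ⊕ D4

The diagram associated to this matrix has two connected components: the simple roots {alpha_3, alpha_6} form a chain of 2 nodes with single edges (A_2), and {alpha_1, alpha_2, alpha_4, alpha_5} form a chain of 2 nodes with a fork of two nodes at one end (D_4). A semisimple Lie algebra decomposes uniquely as the direct sum of simple ideals, one per connected component of its Dynkin diagram, so g ≅ A_2 ⊕ D_4 (dimension 8 + 28 = 36).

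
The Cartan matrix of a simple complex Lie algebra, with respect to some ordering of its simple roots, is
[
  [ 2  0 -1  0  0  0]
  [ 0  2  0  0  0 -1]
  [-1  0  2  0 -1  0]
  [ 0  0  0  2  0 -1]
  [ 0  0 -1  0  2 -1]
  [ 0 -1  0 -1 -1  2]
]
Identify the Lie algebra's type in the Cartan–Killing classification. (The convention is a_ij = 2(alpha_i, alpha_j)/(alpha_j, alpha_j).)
The matrix has rank 6 with 2's on the diagonal. Reading the off-diagonal entries as Dynkin edges (a single edge where a_ij = a_ji = -1; a double or triple edge where a_ij * a_ji = 2 or 3), the diagram is a chain of 4 nodes with a fork of two nodes at one end (D_6). One simple-root ordering that puts it in standard form is (alpha_1, alpha_3, alpha_5, alpha_6, alpha_4, alpha_2). So the algebra is type D_6, i.e. so(12).

D_6 (so(12))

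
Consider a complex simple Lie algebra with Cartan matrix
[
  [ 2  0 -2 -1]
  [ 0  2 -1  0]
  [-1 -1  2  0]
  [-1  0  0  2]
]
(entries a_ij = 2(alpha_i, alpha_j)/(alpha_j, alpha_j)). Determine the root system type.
The matrix has rank 4 with 2's on the diagonal. Reading the off-diagonal entries as Dynkin edges (a single edge where a_ij = a_ji = -1; a double or triple edge where a_ij * a_ji = 2 or 3), the diagram is a chain of 4 nodes with a double edge between the middle two (F_4). One simple-root ordering that puts it in standard form is (alpha_4, alpha_1, alpha_3, alpha_2). So the algebra is type F_4.

F_4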